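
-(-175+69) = 106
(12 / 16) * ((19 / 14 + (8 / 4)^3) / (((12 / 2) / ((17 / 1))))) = 2227 / 112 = 19.88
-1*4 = -4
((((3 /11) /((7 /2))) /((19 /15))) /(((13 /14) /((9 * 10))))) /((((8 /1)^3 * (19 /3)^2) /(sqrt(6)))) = 18225 * sqrt(6) /62773568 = 0.00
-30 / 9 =-10 / 3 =-3.33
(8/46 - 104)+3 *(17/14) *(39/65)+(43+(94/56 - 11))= -218837/3220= -67.96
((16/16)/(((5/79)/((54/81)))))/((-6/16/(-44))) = 55616/45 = 1235.91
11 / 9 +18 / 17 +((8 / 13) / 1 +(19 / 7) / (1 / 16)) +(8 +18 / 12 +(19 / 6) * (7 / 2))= 3726259 / 55692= 66.91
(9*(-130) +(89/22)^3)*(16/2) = -11753191/1331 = -8830.35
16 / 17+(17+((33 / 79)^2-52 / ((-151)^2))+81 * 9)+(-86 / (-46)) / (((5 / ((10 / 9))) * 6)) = 1122471611499398 / 1502272089837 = 747.18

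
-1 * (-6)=6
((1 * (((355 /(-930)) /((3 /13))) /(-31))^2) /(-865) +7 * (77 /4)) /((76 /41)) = 72.69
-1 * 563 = -563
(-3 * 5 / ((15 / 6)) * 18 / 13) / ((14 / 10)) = -540 / 91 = -5.93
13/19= 0.68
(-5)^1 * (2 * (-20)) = 200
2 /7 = 0.29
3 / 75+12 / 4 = 76 / 25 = 3.04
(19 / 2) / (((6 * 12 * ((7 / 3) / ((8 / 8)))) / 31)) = 589 / 336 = 1.75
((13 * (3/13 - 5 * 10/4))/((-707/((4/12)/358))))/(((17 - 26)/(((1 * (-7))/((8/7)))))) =2233/15620256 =0.00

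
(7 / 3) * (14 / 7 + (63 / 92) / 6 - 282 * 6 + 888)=-1032829 / 552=-1871.07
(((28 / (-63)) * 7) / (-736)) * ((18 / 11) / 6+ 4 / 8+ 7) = 133 / 4048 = 0.03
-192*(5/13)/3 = -24.62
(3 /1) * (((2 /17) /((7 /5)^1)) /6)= 5 /119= 0.04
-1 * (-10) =10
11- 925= -914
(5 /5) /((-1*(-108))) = 1 /108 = 0.01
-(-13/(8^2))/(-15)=-13/960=-0.01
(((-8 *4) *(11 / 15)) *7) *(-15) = 2464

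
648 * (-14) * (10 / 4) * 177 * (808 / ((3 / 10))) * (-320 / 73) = 3459843072000 / 73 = 47395110575.34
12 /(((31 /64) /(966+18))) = 755712 /31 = 24377.81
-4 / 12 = -1 / 3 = -0.33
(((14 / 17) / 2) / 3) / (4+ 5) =7 / 459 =0.02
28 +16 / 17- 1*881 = -14485 / 17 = -852.06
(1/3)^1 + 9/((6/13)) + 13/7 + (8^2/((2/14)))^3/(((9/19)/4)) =95669979821/126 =759285554.13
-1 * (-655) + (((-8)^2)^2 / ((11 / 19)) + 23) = 85282 / 11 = 7752.91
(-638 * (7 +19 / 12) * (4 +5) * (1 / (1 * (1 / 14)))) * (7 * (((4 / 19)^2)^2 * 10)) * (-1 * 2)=24729492480 / 130321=189758.31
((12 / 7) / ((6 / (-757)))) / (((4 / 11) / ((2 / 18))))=-8327 / 126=-66.09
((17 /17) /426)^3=1 /77308776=0.00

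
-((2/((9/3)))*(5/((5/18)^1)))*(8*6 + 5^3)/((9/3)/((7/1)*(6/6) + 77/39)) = -242200/39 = -6210.26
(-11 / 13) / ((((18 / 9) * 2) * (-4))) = 11 / 208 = 0.05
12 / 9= 4 / 3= 1.33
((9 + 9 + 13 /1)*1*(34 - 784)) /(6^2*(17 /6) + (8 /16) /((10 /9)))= -155000 /683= -226.94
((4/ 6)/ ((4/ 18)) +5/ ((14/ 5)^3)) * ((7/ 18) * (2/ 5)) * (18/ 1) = 8857/ 980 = 9.04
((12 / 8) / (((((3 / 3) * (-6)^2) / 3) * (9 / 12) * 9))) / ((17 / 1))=1 / 918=0.00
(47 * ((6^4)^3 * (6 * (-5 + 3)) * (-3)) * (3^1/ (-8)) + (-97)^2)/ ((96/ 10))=-6905841913915/ 48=-143871706539.90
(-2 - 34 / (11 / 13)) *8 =-3712 / 11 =-337.45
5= 5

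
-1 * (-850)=850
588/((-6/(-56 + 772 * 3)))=-221480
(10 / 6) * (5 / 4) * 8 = 50 / 3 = 16.67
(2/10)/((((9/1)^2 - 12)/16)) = 16/345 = 0.05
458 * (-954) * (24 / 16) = -655398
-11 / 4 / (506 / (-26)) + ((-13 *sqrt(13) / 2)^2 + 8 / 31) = 391900 / 713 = 549.65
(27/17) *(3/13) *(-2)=-162/221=-0.73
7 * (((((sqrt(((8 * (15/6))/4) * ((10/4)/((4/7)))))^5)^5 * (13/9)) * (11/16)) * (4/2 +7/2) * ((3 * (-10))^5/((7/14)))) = -3832367398772106505930423736572265625 * sqrt(14)/137438953472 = -104332908714767017033336000.00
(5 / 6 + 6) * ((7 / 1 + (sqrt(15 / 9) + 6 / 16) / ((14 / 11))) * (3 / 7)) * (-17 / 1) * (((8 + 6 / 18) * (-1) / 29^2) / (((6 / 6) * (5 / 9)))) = 38335 * sqrt(15) / 164836 + 8541735 / 1318688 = 7.38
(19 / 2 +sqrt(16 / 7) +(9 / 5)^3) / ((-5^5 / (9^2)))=-310473 / 781250- 324 * sqrt(7) / 21875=-0.44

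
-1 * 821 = -821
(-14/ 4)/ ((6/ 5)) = -35/ 12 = -2.92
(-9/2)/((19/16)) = -72/19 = -3.79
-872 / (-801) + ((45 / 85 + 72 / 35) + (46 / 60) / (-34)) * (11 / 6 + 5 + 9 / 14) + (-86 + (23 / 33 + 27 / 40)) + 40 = -7154722517 / 293582520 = -24.37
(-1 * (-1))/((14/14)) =1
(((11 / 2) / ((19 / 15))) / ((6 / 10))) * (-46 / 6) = -6325 / 114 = -55.48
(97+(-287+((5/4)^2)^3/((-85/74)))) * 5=-33653325/34816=-966.61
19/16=1.19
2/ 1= 2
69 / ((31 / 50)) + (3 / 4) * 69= 20217 / 124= 163.04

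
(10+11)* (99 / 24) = 693 / 8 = 86.62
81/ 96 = 0.84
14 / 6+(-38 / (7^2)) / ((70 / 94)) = 6647 / 5145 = 1.29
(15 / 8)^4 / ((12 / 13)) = 219375 / 16384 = 13.39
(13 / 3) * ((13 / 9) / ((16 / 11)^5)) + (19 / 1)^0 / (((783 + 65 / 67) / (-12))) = 703435083893 / 743546290176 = 0.95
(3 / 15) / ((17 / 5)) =1 / 17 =0.06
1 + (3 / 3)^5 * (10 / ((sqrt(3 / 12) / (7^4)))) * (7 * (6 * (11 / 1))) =22185241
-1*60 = -60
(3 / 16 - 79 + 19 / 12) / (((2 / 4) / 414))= -255783 / 4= -63945.75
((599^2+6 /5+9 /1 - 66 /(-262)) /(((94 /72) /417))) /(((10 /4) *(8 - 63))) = -641480504184 /769625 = -833497.49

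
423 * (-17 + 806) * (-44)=-14684868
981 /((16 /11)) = 10791 /16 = 674.44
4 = 4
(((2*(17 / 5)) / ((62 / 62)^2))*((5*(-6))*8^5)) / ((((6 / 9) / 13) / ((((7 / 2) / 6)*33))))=-2509258752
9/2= 4.50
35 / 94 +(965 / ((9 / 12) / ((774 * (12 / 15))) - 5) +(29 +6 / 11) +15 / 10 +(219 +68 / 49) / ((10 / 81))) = 1697370124391 / 1045492910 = 1623.51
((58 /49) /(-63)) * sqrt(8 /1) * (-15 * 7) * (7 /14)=290 * sqrt(2) /147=2.79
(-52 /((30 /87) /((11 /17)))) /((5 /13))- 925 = -500947 /425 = -1178.70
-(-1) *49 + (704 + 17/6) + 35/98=15880/21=756.19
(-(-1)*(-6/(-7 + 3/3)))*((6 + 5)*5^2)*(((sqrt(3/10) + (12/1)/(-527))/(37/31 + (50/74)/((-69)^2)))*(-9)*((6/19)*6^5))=-2672742.77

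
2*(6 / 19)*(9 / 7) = 108 / 133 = 0.81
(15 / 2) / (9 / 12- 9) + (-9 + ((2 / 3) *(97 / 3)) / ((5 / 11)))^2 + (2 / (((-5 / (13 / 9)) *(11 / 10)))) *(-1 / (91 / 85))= 230121707 / 155925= 1475.85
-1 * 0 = 0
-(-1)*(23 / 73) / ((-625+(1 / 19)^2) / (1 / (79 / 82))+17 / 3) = -1021269 / 1933392371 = -0.00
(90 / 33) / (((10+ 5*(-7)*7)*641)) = -6 / 331397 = -0.00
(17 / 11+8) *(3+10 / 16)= 3045 / 88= 34.60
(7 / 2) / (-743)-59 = -87681 / 1486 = -59.00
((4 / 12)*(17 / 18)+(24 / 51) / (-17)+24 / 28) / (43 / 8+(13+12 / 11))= 5500132 / 93565773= 0.06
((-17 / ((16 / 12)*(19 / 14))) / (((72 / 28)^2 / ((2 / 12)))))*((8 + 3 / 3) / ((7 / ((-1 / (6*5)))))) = 833 / 82080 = 0.01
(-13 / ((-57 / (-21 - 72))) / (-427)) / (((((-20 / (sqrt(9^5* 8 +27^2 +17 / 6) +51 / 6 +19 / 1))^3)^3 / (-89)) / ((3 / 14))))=416062466715127239861377542292417 / 17864903884800000000 +39423005348722770826571546856947* sqrt(17032458) / 2411762024448000000000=90750557158728.71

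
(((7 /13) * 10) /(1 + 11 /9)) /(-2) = -63 /52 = -1.21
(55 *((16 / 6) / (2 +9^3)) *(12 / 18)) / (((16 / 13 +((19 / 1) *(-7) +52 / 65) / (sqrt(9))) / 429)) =-8179600 / 6106043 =-1.34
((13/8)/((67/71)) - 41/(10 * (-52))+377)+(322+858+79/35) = 190355413/121940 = 1561.06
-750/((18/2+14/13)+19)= -1625/63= -25.79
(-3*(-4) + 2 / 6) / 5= 37 / 15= 2.47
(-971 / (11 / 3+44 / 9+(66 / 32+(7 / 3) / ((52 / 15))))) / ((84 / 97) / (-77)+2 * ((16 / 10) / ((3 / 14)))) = -7273120140 / 1262026859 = -5.76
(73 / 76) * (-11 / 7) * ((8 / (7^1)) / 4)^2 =-803 / 6517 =-0.12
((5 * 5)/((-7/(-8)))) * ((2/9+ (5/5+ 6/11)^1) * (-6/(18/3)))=-5000/99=-50.51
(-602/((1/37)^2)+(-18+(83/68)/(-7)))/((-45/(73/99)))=9545926249/706860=13504.69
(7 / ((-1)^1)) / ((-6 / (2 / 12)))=7 / 36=0.19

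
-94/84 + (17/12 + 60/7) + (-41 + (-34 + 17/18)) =-16427/252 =-65.19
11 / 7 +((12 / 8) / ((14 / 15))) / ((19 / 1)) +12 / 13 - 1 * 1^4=10921 / 6916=1.58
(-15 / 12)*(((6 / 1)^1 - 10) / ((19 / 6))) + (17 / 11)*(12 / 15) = 2942 / 1045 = 2.82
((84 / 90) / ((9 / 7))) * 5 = 3.63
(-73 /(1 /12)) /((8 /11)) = -1204.50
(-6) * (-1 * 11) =66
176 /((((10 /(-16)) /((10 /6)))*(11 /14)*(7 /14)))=-3584 /3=-1194.67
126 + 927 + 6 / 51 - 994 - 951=-15162 / 17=-891.88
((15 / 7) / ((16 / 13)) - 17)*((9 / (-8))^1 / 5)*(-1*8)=-15381 / 560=-27.47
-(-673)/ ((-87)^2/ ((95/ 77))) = 63935/ 582813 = 0.11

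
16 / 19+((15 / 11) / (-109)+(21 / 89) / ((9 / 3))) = 1841478 / 2027509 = 0.91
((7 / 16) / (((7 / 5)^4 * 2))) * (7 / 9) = 625 / 14112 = 0.04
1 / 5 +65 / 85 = 82 / 85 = 0.96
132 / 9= 14.67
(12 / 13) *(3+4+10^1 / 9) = 7.49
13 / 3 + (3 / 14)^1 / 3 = 185 / 42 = 4.40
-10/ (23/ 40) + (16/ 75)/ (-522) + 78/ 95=-141749986/ 8554275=-16.57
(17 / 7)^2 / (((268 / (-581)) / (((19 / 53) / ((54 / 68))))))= -7747801 / 1342278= -5.77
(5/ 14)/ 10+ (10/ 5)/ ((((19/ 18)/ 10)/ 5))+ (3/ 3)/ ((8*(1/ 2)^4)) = 51483/ 532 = 96.77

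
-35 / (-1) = 35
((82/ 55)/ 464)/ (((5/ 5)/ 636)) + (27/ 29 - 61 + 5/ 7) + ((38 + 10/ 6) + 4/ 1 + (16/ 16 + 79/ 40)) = -2858983/ 267960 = -10.67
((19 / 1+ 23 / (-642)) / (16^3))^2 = 148230625 / 6914964455424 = 0.00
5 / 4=1.25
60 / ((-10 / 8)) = -48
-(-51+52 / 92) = 1160 / 23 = 50.43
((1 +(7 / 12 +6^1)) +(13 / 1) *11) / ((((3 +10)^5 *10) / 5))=139 / 685464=0.00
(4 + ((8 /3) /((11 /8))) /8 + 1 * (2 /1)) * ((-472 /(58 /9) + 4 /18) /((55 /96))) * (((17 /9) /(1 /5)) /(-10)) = 1067857856 /1421145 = 751.41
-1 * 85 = -85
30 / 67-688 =-46066 / 67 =-687.55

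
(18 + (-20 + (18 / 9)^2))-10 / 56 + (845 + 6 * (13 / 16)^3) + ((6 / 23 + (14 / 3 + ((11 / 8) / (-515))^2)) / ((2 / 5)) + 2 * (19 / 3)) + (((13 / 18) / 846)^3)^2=93185449996097986200456715670126563 / 106494588225123525801927417876480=875.03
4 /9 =0.44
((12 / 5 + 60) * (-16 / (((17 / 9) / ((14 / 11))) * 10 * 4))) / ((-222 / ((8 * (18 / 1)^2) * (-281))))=-9544324608 / 172975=-55177.48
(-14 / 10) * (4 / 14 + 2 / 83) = -0.43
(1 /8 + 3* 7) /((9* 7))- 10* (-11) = 55609 /504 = 110.34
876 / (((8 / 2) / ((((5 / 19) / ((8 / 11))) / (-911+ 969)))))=1.37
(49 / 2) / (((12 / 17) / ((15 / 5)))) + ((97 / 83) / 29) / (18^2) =162407705 / 1559736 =104.13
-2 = -2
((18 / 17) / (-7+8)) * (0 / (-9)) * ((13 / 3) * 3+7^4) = 0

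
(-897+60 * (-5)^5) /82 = -188397 /82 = -2297.52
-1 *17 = -17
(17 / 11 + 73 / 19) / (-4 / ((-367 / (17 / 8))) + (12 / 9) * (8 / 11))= 2479452 / 456931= 5.43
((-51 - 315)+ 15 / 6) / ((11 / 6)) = -2181 / 11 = -198.27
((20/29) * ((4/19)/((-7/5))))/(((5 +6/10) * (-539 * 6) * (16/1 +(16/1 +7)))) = 250/1702637937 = 0.00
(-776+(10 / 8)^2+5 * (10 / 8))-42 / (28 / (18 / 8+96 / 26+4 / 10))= -808809 / 1040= -777.70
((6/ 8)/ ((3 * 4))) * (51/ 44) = 51/ 704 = 0.07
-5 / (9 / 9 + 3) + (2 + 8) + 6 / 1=14.75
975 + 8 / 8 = 976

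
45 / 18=5 / 2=2.50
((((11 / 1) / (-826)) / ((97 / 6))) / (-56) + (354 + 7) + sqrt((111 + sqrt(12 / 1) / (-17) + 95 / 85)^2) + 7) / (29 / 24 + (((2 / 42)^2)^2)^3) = 2748791969965901638678977 / 6918006205966405110461- 117693240182186256*sqrt(3) / 1208807654371204807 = 397.17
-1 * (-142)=142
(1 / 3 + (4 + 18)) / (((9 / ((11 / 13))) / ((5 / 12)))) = 3685 / 4212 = 0.87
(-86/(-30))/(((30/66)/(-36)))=-227.04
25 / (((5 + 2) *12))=25 / 84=0.30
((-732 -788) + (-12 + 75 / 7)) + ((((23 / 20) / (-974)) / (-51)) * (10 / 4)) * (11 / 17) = -71941064165 / 47289648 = -1521.29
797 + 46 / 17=13595 / 17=799.71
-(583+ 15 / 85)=-9914 / 17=-583.18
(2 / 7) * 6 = 12 / 7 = 1.71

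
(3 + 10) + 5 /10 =27 /2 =13.50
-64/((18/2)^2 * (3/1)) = -64/243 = -0.26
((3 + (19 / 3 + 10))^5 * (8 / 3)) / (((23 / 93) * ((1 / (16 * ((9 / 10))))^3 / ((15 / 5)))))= 750074012762112 / 2875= 260895308786.82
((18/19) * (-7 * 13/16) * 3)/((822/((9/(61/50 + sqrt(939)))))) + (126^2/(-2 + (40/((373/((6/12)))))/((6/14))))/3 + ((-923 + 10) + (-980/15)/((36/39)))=-3806.35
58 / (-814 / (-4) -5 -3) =116 / 391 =0.30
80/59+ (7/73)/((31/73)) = 2893/1829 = 1.58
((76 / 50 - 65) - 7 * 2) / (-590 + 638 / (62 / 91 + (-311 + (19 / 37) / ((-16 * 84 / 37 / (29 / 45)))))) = 0.13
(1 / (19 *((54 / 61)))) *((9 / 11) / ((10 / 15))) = 61 / 836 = 0.07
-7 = -7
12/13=0.92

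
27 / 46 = 0.59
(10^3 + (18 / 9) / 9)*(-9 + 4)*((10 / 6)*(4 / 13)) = -900200 / 351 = -2564.67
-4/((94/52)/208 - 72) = 21632/389329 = 0.06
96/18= 5.33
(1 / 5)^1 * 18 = 18 / 5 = 3.60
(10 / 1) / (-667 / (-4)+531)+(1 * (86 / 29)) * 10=2401420 / 80939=29.67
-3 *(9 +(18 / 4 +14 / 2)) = -123 / 2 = -61.50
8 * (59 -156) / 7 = -776 / 7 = -110.86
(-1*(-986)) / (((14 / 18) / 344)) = 3052656 / 7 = 436093.71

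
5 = 5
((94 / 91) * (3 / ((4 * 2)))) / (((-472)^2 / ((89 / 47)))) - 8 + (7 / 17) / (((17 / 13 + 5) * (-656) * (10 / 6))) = -92696869915649 / 11587027029760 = -8.00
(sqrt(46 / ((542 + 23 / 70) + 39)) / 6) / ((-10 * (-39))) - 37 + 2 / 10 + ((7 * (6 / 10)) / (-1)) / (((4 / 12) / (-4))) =sqrt(32757865) / 47610810 + 68 / 5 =13.60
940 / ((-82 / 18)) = -8460 / 41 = -206.34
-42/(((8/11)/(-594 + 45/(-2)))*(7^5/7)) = 14.83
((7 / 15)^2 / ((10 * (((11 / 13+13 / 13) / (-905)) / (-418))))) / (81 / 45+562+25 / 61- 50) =1469921453 / 169380720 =8.68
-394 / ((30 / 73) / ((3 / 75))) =-14381 / 375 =-38.35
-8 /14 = -4 /7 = -0.57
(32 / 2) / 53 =16 / 53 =0.30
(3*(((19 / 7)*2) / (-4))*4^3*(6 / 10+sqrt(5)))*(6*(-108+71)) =1214784 / 35+404928*sqrt(5) / 7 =164057.62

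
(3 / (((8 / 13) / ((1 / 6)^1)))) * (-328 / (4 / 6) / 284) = -1599 / 1136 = -1.41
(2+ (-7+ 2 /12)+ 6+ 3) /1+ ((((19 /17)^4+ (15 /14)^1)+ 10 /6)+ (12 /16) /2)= 124040111 /14031528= 8.84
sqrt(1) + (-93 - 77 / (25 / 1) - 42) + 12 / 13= -44251 / 325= -136.16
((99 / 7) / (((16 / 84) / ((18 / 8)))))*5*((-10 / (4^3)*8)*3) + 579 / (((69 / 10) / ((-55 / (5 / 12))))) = -20915565 / 1472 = -14208.94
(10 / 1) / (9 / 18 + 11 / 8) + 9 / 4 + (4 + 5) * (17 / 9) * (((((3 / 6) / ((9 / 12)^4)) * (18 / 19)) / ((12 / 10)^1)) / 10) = 19913 / 2052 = 9.70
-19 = -19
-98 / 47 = -2.09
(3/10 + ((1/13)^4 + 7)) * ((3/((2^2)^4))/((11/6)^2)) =56294001/2211763840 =0.03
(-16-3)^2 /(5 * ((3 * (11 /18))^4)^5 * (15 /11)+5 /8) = 439957732287578112 /1528978022910038670395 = 0.00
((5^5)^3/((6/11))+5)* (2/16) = 335693359405/48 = 6993611654.27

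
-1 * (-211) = 211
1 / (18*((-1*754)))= -1 / 13572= -0.00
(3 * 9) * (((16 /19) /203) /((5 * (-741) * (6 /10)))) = -48 /952679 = -0.00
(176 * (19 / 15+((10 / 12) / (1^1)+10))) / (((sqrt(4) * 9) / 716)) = 3811984 / 45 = 84710.76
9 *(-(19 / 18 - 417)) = 7487 / 2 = 3743.50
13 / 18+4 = 85 / 18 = 4.72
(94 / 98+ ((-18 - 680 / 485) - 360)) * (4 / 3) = -7194956 / 14259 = -504.59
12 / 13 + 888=11556 / 13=888.92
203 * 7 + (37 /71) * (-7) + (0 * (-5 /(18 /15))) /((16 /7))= 100632 /71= 1417.35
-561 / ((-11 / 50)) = 2550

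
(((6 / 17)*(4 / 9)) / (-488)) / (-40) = 1 / 124440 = 0.00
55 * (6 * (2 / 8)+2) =385 / 2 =192.50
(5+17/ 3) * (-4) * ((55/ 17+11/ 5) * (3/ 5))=-59136/ 425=-139.14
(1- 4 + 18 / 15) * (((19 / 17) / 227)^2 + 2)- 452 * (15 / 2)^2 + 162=-1881336005622 / 74459405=-25266.60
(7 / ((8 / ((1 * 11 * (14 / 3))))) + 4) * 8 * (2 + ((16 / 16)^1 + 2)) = 5870 / 3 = 1956.67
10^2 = 100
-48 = -48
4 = 4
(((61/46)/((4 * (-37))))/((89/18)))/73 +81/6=298562589/22115788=13.50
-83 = -83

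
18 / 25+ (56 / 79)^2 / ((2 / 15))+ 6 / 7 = 5838516 / 1092175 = 5.35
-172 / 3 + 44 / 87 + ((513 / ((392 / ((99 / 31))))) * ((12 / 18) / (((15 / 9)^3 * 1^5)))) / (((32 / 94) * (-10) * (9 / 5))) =-40122214681 / 704816000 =-56.93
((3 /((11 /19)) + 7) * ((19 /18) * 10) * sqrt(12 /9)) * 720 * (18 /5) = 2444160 * sqrt(3) /11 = 384855.39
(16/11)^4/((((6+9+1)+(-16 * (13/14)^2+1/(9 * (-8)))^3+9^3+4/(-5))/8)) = -115113338999930880/6073912883160877733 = -0.02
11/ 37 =0.30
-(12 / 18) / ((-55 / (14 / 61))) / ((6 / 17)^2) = 2023 / 90585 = 0.02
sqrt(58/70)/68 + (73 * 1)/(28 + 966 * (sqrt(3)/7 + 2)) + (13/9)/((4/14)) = -5037 * sqrt(3)/1892234 + sqrt(1015)/2380 + 86740507/17030106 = 5.10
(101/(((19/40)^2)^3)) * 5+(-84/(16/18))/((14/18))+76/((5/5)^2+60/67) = 524421152318563/11949653774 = 43885.89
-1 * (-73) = 73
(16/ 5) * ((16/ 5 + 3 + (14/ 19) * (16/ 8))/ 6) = 1944/ 475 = 4.09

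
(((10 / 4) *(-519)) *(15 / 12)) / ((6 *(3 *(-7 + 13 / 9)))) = 16.22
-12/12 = -1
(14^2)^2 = 38416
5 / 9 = 0.56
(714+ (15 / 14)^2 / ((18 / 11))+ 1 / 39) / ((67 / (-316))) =-863213171 / 256074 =-3370.95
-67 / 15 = -4.47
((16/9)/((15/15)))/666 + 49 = 146861/2997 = 49.00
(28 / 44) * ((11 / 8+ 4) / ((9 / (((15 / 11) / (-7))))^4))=26875 / 35795839464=0.00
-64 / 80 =-4 / 5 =-0.80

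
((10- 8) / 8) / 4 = 1 / 16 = 0.06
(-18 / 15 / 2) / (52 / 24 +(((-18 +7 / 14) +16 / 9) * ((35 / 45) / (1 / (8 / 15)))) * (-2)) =-1458 / 36961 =-0.04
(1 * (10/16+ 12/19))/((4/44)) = 2101/152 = 13.82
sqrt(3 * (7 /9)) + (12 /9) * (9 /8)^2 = sqrt(21) /3 + 27 /16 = 3.22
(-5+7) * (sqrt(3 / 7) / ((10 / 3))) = 3 * sqrt(21) / 35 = 0.39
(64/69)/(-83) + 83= 475277/5727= 82.99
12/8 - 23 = -43/2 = -21.50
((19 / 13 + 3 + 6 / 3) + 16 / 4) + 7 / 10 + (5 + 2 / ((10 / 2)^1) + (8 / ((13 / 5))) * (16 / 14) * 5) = 34.14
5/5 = 1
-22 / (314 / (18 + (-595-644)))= 13431 / 157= 85.55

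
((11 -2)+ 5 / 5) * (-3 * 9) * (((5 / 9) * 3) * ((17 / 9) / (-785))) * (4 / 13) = 680 / 2041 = 0.33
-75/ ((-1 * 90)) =5/ 6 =0.83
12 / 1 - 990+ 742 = -236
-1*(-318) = 318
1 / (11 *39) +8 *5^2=85801 / 429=200.00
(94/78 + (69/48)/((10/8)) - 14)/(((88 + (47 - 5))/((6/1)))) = -9083/16900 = -0.54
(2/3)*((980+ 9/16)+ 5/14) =36621/56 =653.95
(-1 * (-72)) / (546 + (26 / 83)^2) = 248004 / 1881035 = 0.13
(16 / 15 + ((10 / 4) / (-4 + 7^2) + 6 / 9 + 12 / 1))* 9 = 1241 / 10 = 124.10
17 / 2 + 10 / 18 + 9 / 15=869 / 90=9.66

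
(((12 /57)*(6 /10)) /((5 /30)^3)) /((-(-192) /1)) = 27 /190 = 0.14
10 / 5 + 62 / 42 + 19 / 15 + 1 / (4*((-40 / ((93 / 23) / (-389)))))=9505423 / 2004128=4.74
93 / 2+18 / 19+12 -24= 1347 / 38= 35.45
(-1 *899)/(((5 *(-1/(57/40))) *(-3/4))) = -17081/50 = -341.62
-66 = -66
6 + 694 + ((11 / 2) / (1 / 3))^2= 972.25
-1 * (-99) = 99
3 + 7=10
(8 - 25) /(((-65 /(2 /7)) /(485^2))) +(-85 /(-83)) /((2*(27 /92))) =3584902540 /203931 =17579.00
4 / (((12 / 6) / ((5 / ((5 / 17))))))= 34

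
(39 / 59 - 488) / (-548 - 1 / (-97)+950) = -2789041 / 2300705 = -1.21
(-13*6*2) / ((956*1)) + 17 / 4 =3907 / 956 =4.09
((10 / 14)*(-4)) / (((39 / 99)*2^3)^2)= -5445 / 18928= -0.29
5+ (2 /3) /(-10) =74 /15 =4.93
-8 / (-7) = 8 / 7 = 1.14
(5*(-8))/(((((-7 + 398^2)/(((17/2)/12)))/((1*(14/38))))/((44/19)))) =-26180/171543951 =-0.00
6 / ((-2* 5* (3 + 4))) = -3 / 35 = -0.09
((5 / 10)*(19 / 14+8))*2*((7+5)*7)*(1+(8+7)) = 12576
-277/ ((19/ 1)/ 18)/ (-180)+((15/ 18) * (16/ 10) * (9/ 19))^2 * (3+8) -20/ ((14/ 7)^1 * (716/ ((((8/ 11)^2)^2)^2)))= 809575753993597/ 138516565313390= 5.84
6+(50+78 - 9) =125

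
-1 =-1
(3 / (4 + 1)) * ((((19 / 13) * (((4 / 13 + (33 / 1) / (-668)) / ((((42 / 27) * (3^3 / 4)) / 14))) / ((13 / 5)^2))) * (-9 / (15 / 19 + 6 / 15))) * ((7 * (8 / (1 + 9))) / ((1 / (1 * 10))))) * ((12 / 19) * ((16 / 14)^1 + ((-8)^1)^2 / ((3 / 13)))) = -1794414355200 / 538974631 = -3329.31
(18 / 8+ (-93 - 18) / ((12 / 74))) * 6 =-8187 / 2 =-4093.50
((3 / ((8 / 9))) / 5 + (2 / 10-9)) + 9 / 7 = -383 / 56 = -6.84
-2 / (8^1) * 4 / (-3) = 1 / 3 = 0.33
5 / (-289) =-5 / 289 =-0.02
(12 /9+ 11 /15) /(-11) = -31 /165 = -0.19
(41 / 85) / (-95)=-41 / 8075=-0.01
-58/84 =-29/42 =-0.69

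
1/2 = 0.50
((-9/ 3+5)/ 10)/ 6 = 1/ 30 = 0.03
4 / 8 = 1 / 2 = 0.50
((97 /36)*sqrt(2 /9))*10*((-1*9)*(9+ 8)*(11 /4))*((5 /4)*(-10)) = 2267375*sqrt(2) /48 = 66803.18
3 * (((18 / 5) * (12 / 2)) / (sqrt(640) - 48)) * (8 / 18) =-54 / 65 - 9 * sqrt(10) / 65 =-1.27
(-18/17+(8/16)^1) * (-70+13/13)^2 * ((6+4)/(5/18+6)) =-8141310/1921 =-4238.06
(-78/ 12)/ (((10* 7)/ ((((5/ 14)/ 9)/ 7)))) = -13/ 24696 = -0.00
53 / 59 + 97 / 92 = 10599 / 5428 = 1.95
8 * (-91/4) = -182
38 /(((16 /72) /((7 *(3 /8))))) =3591 /8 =448.88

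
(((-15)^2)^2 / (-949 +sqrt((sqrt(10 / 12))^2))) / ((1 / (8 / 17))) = -2306070000 / 91861217 - 405000 * sqrt(30) / 91861217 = -25.13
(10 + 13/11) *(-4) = -492/11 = -44.73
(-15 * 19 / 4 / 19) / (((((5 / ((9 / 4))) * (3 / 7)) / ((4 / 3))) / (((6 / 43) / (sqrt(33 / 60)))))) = -63 * sqrt(55) / 473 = -0.99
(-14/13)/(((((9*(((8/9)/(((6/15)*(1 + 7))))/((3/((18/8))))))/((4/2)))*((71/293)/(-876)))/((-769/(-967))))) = 14737534336/4462705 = 3302.38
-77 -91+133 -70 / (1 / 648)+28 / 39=-1770377 / 39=-45394.28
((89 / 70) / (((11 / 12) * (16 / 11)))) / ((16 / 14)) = 267 / 320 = 0.83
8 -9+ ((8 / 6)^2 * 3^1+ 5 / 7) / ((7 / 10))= 1123 / 147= 7.64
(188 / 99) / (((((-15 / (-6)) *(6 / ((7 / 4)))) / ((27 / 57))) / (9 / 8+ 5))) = 16121 / 25080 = 0.64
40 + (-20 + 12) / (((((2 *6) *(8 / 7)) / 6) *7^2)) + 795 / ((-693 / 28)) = 3607 / 462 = 7.81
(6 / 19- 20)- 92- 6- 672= -15004 / 19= -789.68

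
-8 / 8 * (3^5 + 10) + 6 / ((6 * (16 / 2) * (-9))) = -18217 / 72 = -253.01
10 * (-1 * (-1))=10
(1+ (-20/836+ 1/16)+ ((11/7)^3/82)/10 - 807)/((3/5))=-63169101603/47026672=-1343.26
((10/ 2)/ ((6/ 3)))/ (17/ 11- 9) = -0.34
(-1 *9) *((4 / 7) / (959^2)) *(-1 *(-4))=-0.00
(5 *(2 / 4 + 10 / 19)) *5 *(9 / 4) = 8775 / 152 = 57.73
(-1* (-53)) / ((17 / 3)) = 159 / 17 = 9.35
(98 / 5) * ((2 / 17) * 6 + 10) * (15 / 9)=17836 / 51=349.73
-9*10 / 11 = -90 / 11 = -8.18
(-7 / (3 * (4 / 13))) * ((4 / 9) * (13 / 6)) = -1183 / 162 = -7.30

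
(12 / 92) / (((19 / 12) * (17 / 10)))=0.05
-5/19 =-0.26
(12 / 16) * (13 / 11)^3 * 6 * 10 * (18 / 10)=177957 / 1331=133.70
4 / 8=1 / 2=0.50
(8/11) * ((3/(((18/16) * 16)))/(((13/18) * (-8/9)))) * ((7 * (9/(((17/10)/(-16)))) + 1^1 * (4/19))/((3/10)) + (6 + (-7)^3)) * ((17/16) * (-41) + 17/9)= -791098769/43472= -18197.89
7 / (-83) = -7 / 83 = -0.08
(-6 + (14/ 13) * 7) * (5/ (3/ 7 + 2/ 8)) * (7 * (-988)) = -78400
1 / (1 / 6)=6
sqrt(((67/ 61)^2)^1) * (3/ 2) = 201/ 122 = 1.65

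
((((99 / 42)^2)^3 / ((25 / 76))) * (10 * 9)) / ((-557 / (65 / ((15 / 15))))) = -2870933295087 / 524243944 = -5476.33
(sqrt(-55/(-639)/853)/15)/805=sqrt(3330965)/2193894675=0.00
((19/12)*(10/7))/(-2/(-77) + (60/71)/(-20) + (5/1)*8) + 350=459115295/1311546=350.06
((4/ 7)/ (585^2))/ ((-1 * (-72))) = 1/ 43120350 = 0.00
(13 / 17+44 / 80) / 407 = 447 / 138380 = 0.00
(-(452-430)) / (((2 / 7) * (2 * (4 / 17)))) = -1309 / 8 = -163.62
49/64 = 0.77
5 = 5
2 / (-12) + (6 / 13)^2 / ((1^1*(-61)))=-10525 / 61854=-0.17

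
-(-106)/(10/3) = 159/5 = 31.80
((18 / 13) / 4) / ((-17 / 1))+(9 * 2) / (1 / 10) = 79551 / 442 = 179.98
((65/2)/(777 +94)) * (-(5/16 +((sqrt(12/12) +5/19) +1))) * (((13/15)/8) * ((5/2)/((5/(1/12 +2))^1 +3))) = -9425/1955328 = -0.00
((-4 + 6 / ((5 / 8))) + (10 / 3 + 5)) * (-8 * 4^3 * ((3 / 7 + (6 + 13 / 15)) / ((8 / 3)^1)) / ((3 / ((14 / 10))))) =-10246016 / 1125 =-9107.57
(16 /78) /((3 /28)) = 224 /117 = 1.91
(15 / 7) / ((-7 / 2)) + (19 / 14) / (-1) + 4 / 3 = -0.64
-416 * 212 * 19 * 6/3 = -3351296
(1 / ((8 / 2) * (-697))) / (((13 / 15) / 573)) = -8595 / 36244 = -0.24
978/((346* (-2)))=-489/346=-1.41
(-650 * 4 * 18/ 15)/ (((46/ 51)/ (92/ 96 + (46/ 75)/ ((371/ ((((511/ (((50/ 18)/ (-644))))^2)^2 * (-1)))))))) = 116609136340091622779266926549/ 103515625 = 1126488260492960582320.46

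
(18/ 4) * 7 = 63/ 2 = 31.50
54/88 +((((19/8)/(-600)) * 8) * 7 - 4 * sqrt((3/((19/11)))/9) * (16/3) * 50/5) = 2587/6600 - 640 * sqrt(627)/171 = -93.32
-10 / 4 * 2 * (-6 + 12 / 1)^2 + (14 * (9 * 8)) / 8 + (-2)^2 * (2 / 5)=-262 / 5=-52.40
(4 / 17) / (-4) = -1 / 17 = -0.06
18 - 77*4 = -290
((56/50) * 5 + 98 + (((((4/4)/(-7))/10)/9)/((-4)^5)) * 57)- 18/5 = 21504019/215040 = 100.00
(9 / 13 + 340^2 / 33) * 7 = 10521679 / 429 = 24526.06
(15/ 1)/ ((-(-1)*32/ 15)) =225/ 32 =7.03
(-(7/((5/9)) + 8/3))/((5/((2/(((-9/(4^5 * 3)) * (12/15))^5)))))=62947040690176000/729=86347106570886.15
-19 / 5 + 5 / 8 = -127 / 40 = -3.18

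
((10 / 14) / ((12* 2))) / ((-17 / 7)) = -0.01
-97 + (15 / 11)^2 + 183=10631 / 121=87.86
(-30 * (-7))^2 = 44100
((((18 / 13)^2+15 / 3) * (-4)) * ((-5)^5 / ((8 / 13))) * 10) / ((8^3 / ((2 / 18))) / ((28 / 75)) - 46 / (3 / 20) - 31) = 383578125 / 3277417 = 117.04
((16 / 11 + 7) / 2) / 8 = 93 / 176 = 0.53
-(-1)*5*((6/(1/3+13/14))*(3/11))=3780/583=6.48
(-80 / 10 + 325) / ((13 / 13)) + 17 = 334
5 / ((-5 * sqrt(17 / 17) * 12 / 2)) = -1 / 6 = -0.17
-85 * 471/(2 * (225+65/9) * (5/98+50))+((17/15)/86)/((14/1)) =-708184181/411424860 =-1.72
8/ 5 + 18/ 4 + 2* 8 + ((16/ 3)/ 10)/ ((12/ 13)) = 22.68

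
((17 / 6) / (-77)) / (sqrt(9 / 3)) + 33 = 32.98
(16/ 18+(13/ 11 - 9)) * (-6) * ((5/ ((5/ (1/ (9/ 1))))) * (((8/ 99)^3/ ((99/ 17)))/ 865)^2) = 103942193152/ 2050549327495341634962825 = 0.00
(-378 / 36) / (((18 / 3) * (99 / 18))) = -7 / 22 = -0.32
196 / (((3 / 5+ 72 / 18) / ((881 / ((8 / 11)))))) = 2374295 / 46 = 51615.11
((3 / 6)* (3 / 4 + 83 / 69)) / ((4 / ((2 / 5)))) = 539 / 5520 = 0.10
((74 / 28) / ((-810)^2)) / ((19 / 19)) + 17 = 156151837 / 9185400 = 17.00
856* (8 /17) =6848 /17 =402.82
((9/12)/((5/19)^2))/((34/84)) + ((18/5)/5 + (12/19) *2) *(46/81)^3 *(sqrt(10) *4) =122254016 *sqrt(10)/84144825 + 22743/850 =31.35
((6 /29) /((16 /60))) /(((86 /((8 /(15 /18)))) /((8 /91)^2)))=6912 /10326407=0.00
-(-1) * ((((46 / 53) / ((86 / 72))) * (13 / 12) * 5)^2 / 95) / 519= 5364060 / 17072155367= 0.00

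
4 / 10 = 2 / 5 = 0.40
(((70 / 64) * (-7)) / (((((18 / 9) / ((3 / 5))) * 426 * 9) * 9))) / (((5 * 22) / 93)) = -1519 / 26991360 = -0.00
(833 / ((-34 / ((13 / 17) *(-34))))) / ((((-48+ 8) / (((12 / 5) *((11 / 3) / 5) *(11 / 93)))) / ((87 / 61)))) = -2235233 / 472750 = -4.73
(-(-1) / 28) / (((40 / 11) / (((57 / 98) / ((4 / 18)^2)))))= 50787 / 439040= 0.12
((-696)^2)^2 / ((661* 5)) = 234658861056 / 3305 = 71001168.25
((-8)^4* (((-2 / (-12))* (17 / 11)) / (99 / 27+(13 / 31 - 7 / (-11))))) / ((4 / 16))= 4317184 / 4831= 893.64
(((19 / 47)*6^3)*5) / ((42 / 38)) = 129960 / 329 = 395.02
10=10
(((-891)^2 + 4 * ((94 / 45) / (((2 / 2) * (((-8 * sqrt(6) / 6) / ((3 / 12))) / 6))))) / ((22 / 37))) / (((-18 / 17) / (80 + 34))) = -287505207 / 2 + 561697 * sqrt(6) / 1980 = -143751908.62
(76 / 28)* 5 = 95 / 7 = 13.57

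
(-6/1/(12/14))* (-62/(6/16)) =3472/3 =1157.33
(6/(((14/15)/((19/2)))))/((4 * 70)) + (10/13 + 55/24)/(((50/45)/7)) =99381/5096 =19.50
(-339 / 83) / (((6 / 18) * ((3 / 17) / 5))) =-28815 / 83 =-347.17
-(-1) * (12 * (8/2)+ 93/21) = 367/7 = 52.43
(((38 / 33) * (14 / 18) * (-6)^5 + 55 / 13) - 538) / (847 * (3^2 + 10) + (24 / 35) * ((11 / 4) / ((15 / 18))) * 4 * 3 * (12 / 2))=-0.46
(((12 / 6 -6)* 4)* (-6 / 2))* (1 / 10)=24 / 5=4.80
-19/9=-2.11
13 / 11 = 1.18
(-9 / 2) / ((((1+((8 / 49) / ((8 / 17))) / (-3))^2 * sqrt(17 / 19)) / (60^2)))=-3500658 * sqrt(323) / 2873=-21898.55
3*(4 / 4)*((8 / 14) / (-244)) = -3 / 427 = -0.01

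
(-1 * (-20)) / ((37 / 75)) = 1500 / 37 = 40.54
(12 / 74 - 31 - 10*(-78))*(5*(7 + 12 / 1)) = 2633305 / 37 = 71170.41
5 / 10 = 1 / 2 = 0.50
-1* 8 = -8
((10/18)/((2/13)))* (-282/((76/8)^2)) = -12220/1083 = -11.28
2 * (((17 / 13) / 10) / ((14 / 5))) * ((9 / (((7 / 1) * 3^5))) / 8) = 0.00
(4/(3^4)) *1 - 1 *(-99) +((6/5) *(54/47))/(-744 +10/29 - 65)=14737957193/148796595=99.05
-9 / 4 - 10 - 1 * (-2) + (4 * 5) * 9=679 / 4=169.75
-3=-3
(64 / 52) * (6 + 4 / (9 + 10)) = 1888 / 247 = 7.64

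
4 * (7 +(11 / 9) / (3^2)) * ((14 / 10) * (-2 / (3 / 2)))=-64736 / 1215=-53.28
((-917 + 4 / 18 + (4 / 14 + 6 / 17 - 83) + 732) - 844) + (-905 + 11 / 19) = -41014634 / 20349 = -2015.56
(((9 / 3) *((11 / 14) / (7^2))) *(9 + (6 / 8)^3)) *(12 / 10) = 59697 / 109760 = 0.54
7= 7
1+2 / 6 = 4 / 3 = 1.33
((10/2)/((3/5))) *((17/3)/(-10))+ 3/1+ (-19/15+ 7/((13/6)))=283/1170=0.24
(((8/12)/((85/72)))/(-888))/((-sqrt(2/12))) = 2 * sqrt(6)/3145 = 0.00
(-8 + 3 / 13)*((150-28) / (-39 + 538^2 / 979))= -12063238 / 3266419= -3.69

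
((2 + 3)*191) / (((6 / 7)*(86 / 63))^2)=20636595 / 29584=697.56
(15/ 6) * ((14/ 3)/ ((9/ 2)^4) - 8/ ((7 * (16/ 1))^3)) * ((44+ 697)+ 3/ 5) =4049785003/ 192036096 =21.09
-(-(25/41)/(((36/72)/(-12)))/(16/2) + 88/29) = -5783/1189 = -4.86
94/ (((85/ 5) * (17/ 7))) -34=-31.72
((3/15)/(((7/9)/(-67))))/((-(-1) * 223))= -603/7805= -0.08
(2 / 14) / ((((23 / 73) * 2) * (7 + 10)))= 73 / 5474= 0.01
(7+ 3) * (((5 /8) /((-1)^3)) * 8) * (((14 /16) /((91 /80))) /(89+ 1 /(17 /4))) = -0.43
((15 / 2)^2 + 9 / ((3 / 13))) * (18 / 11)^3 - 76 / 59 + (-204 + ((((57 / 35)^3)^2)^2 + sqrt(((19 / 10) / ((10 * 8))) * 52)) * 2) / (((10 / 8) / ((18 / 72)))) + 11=sqrt(494) / 50 + 697249412961433817269479183 / 1326834036385899658203125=525.94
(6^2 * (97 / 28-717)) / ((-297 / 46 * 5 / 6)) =1838068 / 385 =4774.20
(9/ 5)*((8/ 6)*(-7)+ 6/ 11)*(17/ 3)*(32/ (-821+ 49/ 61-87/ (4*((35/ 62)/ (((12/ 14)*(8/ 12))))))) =235772320/ 69227807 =3.41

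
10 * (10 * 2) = 200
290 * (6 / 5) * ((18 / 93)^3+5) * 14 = 726761112 / 29791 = 24395.32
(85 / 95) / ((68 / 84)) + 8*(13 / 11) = 2207 / 209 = 10.56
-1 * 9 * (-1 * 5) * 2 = 90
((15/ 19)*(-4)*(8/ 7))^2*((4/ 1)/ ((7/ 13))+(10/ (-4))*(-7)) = 40204800/ 123823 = 324.70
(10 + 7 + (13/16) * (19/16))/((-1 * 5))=-4599/1280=-3.59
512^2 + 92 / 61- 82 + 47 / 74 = 1182957543 / 4514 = 262064.14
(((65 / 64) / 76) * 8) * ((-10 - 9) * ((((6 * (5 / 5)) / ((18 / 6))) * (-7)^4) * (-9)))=1404585 / 16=87786.56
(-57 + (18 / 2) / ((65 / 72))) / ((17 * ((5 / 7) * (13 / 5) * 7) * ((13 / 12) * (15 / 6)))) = -73368 / 933725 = -0.08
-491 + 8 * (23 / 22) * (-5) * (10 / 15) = -17123 / 33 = -518.88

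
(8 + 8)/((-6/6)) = -16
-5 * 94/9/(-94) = 0.56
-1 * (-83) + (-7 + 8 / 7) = 540 / 7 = 77.14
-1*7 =-7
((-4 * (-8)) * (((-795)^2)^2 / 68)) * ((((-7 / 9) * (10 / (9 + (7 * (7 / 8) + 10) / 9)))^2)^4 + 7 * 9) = 57345511332117814346656715000 / 4836684208049217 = 11856368715717.13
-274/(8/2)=-137/2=-68.50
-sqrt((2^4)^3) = -64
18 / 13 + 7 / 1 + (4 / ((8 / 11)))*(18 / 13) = 16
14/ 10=7/ 5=1.40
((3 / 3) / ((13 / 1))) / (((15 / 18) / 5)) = 6 / 13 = 0.46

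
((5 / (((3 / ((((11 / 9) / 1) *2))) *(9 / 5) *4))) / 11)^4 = 390625 / 55788550416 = 0.00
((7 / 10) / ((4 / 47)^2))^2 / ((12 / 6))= 239104369 / 51200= 4670.01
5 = 5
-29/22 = -1.32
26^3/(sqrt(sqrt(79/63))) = 16609.19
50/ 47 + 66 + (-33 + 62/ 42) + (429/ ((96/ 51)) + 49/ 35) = 41824523/ 157920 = 264.85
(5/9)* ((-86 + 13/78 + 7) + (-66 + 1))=-4315/54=-79.91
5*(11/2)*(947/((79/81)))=4218885/158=26701.80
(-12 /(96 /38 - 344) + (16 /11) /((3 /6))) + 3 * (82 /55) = 661667 /89210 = 7.42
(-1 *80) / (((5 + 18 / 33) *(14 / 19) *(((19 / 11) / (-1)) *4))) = 1210 / 427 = 2.83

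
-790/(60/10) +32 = -299/3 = -99.67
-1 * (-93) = 93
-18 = -18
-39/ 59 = -0.66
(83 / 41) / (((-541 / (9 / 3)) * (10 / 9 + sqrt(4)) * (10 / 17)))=-0.01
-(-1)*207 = 207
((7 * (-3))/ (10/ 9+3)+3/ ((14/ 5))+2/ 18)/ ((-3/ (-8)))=-73204/ 6993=-10.47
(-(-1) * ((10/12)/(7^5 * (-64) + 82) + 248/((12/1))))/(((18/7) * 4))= 933591253/464644512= 2.01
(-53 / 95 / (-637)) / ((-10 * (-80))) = 53 / 48412000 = 0.00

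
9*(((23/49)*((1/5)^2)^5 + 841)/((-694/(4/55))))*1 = -7243769531664/9132470703125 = -0.79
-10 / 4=-5 / 2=-2.50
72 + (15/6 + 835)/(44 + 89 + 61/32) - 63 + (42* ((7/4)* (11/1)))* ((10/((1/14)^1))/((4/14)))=1710309958/4317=396180.21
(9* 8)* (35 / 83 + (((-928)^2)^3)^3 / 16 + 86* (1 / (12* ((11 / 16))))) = 1172400744937120301475300000000000000000000000000000000.00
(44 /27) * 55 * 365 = 32714.81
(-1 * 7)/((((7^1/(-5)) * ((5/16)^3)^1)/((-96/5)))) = -393216/125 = -3145.73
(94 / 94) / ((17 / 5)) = 5 / 17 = 0.29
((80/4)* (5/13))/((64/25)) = 625/208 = 3.00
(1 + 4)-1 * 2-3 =0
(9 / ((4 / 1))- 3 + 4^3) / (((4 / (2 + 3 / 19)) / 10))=51865 / 152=341.22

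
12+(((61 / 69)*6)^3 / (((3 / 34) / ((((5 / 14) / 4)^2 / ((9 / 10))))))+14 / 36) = 27.37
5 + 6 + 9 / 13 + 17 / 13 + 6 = 19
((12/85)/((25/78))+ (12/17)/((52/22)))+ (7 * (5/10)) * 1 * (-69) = -13302039/55250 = -240.76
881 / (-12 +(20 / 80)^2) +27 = -8939 / 191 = -46.80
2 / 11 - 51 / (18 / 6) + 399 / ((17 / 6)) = 23189 / 187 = 124.01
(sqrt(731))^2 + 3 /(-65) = 47512 /65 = 730.95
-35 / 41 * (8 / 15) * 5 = -280 / 123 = -2.28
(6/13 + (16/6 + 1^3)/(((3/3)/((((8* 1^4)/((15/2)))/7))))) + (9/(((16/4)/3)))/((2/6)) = 348407/16380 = 21.27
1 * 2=2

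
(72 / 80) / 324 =1 / 360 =0.00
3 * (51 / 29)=153 / 29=5.28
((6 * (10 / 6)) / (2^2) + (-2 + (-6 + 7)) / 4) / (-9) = -1 / 4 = -0.25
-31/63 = -0.49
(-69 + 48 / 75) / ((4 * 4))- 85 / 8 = -5959 / 400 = -14.90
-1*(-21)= 21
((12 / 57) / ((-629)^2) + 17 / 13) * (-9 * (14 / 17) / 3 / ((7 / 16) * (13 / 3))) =-36804123360 / 21596855267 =-1.70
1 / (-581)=-1 / 581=-0.00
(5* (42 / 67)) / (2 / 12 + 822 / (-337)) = -84924 / 61573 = -1.38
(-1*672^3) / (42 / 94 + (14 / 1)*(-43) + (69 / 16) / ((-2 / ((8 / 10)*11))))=570513162240 / 1166593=489042.16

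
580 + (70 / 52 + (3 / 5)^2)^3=160646438029 / 274625000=584.97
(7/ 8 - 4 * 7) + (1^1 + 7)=-153/ 8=-19.12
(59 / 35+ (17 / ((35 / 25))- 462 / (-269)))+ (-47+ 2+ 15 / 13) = -28.30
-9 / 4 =-2.25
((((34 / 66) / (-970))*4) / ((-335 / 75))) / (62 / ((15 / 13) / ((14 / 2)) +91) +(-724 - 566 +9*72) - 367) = -0.00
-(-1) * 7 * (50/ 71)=350/ 71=4.93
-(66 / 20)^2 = -1089 / 100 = -10.89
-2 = -2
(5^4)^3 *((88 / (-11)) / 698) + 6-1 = -2798168.35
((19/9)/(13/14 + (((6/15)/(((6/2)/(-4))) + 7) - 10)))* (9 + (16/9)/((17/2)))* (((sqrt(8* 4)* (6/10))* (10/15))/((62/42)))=-20988464* sqrt(2)/2594421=-11.44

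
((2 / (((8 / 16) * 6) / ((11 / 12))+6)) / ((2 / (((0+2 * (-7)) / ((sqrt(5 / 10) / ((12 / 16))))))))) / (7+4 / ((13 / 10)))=-1001 * sqrt(2) / 8908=-0.16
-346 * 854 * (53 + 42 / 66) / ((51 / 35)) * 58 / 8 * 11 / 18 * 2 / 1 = -44237648350 / 459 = -96378318.85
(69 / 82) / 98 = 69 / 8036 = 0.01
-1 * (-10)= 10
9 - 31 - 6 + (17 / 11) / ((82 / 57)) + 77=45167 / 902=50.07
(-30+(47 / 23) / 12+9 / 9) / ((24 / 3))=-7957 / 2208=-3.60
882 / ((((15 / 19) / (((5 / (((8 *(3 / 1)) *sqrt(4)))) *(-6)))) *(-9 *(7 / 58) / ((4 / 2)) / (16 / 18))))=30856 / 27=1142.81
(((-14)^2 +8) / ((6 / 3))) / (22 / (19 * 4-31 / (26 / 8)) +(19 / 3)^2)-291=-5039997 / 17471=-288.48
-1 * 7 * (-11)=77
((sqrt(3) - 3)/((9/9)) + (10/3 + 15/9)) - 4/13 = 3.42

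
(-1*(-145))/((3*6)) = 145/18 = 8.06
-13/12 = -1.08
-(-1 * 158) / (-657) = -158 / 657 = -0.24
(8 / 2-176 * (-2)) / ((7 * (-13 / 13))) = -356 / 7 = -50.86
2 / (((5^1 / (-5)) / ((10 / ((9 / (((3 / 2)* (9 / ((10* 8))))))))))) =-3 / 8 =-0.38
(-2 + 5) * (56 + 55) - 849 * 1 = -516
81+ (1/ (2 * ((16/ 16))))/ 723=117127/ 1446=81.00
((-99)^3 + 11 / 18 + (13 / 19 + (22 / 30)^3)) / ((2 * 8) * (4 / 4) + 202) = -124440630047 / 27958500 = -4450.91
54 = 54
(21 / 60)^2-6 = -2351 / 400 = -5.88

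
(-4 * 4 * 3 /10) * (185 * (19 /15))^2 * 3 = -3953672 /5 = -790734.40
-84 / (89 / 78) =-6552 / 89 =-73.62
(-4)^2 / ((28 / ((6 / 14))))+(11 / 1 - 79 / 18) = 6047 / 882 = 6.86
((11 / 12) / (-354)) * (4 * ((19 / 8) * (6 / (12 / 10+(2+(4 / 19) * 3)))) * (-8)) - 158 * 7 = -1105.69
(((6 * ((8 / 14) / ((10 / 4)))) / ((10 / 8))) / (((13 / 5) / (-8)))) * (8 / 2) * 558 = -3428352 / 455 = -7534.84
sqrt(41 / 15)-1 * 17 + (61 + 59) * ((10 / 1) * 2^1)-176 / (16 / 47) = sqrt(615) / 15 + 1866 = 1867.65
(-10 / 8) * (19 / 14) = -95 / 56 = -1.70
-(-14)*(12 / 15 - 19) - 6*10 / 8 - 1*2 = -2643 / 10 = -264.30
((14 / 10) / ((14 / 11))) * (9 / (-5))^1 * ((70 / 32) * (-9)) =6237 / 160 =38.98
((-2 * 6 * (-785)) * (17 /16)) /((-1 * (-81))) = 13345 /108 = 123.56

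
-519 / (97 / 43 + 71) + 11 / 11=-6389 / 1050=-6.08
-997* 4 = -3988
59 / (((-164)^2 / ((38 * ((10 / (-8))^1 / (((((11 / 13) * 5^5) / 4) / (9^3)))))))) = -10623717 / 92455000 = -0.11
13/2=6.50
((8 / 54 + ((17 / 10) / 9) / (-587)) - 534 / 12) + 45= 51337 / 79245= 0.65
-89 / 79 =-1.13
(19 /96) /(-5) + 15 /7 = 7067 /3360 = 2.10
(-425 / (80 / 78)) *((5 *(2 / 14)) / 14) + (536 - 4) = 400513 / 784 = 510.86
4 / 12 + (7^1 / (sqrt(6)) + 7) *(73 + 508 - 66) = 3605 *sqrt(6) / 6 + 10816 / 3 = 5077.07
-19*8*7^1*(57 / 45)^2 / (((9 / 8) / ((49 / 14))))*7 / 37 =-75284384 / 74925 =-1004.80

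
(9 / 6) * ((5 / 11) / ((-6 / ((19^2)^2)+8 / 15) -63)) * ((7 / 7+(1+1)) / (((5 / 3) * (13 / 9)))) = -475020045 / 34923707962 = -0.01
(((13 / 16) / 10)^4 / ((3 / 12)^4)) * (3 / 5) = 85683 / 12800000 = 0.01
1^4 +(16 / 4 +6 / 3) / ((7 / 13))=85 / 7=12.14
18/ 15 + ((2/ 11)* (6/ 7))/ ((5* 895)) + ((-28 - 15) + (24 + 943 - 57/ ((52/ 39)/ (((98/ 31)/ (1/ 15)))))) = -23542259151/ 21363650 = -1101.98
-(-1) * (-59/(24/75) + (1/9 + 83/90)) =-22001/120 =-183.34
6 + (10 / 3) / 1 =28 / 3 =9.33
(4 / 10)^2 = 4 / 25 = 0.16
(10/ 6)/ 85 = 1/ 51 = 0.02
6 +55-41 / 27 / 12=19723 / 324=60.87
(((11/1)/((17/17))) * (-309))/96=-1133/32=-35.41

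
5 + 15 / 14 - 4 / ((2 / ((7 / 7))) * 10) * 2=397 / 70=5.67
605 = 605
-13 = -13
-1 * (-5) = 5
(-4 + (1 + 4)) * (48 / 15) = 16 / 5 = 3.20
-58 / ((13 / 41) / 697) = -127497.38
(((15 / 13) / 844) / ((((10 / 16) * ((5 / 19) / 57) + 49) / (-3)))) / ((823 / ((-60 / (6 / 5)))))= 4873500 / 958441787329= 0.00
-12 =-12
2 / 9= 0.22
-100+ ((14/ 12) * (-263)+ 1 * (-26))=-2597/ 6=-432.83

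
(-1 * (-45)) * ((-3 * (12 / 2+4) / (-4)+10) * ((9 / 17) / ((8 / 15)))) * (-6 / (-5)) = 127575 / 136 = 938.05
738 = 738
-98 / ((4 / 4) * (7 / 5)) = -70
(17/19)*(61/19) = 1037/361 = 2.87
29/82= 0.35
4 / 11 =0.36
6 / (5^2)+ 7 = 181 / 25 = 7.24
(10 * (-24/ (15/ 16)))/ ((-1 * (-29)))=-256/ 29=-8.83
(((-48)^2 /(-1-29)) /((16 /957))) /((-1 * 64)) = 71.78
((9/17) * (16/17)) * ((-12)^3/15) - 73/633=-52609037/914685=-57.52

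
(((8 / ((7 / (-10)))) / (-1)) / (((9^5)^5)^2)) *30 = 800 / 1202547548374693105751742636119782969638250884669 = 0.00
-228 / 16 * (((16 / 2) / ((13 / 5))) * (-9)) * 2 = 10260 / 13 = 789.23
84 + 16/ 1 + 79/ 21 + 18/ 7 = 319/ 3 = 106.33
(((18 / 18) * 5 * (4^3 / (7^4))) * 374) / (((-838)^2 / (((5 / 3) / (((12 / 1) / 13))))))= 486200 / 3793697649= 0.00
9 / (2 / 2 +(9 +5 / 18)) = 162 / 185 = 0.88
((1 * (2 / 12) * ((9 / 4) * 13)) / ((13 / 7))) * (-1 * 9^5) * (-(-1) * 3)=-465010.88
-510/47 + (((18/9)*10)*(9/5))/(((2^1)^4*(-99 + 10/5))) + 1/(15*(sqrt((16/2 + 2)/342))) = -198303/18236 + sqrt(95)/25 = -10.48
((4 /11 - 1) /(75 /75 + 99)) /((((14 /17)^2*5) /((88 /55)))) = -289 /96250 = -0.00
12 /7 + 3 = 33 /7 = 4.71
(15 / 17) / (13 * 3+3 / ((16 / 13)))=0.02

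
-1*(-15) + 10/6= 16.67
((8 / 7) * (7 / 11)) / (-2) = -4 / 11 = -0.36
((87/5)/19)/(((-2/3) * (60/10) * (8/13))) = -0.37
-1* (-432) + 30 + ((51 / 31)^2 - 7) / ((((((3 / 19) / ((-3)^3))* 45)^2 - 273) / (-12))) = 5465848083 / 11835676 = 461.81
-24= -24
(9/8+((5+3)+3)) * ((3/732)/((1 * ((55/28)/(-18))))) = -0.46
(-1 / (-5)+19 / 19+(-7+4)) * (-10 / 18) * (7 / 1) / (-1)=-7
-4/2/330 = -1/165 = -0.01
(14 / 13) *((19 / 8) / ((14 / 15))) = 285 / 104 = 2.74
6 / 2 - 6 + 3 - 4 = -4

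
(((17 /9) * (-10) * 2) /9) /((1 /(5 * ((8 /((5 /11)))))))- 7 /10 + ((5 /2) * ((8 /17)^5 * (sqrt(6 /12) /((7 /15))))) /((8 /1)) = -299767 /810 + 76800 * sqrt(2) /9938999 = -370.07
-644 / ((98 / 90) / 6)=-24840 / 7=-3548.57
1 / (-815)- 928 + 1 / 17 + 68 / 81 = -1040445862 / 1122255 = -927.10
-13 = -13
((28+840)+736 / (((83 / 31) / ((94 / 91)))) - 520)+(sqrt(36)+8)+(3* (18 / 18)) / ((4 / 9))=19719491 / 30212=652.70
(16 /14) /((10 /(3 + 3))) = 24 /35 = 0.69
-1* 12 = -12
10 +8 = 18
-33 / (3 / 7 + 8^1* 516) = -77 / 9633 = -0.01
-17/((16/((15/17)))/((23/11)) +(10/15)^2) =-17595/9436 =-1.86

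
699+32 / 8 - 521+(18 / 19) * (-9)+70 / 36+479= 223811 / 342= 654.42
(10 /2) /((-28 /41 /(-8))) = 410 /7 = 58.57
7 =7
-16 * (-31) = 496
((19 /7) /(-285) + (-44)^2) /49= 203279 /5145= 39.51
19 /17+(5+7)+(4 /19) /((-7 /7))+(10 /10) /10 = 42013 /3230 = 13.01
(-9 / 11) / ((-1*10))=9 / 110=0.08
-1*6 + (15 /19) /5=-111 /19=-5.84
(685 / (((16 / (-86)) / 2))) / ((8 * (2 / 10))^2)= -2876.46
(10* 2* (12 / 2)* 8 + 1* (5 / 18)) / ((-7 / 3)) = -411.55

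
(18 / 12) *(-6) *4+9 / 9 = -35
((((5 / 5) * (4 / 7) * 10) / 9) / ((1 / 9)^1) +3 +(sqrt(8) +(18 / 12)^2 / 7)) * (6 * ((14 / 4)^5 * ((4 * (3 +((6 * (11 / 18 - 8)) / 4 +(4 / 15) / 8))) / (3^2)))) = -97799933 / 960 - 2705927 * sqrt(2) / 120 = -133764.59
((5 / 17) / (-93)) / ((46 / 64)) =-160 / 36363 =-0.00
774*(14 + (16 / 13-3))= 123066 / 13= 9466.62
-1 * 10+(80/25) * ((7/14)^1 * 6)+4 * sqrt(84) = -2/5+8 * sqrt(21) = 36.26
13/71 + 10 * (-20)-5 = -14542/71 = -204.82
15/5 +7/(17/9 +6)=276/71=3.89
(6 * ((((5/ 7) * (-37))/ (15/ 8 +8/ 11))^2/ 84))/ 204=33129800/ 917350413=0.04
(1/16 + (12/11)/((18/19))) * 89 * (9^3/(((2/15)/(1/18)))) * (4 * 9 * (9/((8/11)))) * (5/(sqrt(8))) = 25846582.01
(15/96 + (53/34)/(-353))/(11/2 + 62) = 9719/4320720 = 0.00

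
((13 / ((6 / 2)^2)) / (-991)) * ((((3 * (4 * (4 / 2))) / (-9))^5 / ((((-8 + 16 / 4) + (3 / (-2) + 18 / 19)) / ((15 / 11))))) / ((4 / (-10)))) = 202342400 / 1374801417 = 0.15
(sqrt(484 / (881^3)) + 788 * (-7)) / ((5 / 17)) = -93772 / 5 + 374 * sqrt(881) / 3880805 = -18754.40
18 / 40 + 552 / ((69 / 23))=3689 / 20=184.45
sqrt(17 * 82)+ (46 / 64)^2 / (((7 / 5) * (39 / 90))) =39675 / 46592+ sqrt(1394) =38.19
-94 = -94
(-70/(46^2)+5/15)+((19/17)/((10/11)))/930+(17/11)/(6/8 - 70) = 71164599017/254835540300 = 0.28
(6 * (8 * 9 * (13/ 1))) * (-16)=-89856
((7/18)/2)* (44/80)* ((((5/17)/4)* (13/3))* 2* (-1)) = -1001/14688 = -0.07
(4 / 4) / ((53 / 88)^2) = 7744 / 2809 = 2.76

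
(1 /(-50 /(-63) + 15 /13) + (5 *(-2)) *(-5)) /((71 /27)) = 2175363 /113245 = 19.21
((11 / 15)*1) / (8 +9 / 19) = 209 / 2415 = 0.09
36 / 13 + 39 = 543 / 13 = 41.77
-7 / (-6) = 7 / 6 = 1.17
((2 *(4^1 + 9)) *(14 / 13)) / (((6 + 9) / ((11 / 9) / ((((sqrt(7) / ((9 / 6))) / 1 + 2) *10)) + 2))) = 637 / 150 - 77 *sqrt(7) / 450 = 3.79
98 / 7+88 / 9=214 / 9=23.78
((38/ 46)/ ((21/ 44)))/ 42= 418/ 10143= 0.04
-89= -89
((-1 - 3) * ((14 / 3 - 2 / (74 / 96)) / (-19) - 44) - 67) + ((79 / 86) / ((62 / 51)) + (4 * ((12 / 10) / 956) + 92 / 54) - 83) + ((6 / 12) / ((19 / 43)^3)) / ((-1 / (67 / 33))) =8228457107022467 / 480260669848740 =17.13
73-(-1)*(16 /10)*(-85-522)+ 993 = 474 /5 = 94.80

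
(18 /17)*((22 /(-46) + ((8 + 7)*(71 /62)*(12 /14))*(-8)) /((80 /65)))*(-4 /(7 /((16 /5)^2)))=8839838592 /14848225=595.35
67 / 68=0.99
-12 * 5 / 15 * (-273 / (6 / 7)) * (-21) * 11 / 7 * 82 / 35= -492492 / 5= -98498.40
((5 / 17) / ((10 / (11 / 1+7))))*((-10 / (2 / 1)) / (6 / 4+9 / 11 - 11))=990 / 3247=0.30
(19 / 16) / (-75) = -19 / 1200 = -0.02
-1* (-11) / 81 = 11 / 81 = 0.14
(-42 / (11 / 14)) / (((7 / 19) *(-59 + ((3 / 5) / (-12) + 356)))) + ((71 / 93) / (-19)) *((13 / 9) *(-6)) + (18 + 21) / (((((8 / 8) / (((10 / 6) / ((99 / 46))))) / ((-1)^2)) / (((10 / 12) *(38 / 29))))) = 989397946568 / 30128885523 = 32.84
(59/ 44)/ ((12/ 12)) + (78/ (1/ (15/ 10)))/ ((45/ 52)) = 30039/ 220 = 136.54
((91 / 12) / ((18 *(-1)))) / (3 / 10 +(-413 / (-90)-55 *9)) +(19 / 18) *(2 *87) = 19443779 / 105864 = 183.67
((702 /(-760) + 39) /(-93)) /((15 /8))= -9646 /44175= -0.22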